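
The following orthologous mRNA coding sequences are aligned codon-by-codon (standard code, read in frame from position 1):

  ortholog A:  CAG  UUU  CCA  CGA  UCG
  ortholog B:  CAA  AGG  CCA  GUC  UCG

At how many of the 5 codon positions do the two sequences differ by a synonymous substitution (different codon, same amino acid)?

Codon 1: CAG Gln / CAA Gln — synonymous.
Codon 2: UUU Phe / AGG Arg — nonsynonymous.
Codon 3: CCA Pro / CCA Pro — identical.
Codon 4: CGA Arg / GUC Val — nonsynonymous.
Codon 5: UCG Ser / UCG Ser — identical.
Synonymous differences: 1.

1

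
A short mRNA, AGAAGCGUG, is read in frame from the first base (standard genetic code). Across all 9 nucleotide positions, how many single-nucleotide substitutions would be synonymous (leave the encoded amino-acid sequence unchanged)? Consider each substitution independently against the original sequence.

Codon 1 (AGA, Arg): 2 synonymous substitutions.
Codon 2 (AGC, Ser): 1 synonymous substitution.
Codon 3 (GUG, Val): 3 synonymous substitutions.
Total: 2 + 1 + 3 = 6.

6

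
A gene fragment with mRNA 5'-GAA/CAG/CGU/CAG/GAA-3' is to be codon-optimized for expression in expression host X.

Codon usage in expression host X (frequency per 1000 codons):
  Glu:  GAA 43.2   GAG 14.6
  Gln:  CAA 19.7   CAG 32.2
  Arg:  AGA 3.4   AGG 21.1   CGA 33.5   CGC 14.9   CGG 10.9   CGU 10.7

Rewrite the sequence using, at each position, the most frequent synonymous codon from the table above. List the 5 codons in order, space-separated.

Codon 1 (Glu): best is GAA at 43.2.
Codon 2 (Gln): best is CAG at 32.2.
Codon 3 (Arg): best is CGA at 33.5.
Codon 4 (Gln): best is CAG at 32.2.
Codon 5 (Glu): best is GAA at 43.2.

GAA CAG CGA CAG GAA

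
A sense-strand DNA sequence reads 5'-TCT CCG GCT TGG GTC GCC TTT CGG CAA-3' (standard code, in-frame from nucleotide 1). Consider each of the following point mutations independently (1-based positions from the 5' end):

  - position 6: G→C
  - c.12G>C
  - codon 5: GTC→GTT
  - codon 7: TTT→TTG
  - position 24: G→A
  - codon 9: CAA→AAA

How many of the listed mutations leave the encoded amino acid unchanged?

Codon 2: CCG (Pro) → CCC (Pro) — synonymous.
Codon 4: TGG (Trp) → TGC (Cys) — missense.
Codon 5: GTC (Val) → GTT (Val) — synonymous.
Codon 7: TTT (Phe) → TTG (Leu) — missense.
Codon 8: CGG (Arg) → CGA (Arg) — synonymous.
Codon 9: CAA (Gln) → AAA (Lys) — missense.
Synonymous: 3 of 6.

3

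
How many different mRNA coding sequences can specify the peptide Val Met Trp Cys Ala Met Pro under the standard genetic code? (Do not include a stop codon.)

Val: 4 codons.
Met: 1 codon.
Trp: 1 codon.
Cys: 2 codons.
Ala: 4 codons.
Met: 1 codon.
Pro: 4 codons.
4 × 1 × 1 × 2 × 4 × 1 × 4 = 128.

128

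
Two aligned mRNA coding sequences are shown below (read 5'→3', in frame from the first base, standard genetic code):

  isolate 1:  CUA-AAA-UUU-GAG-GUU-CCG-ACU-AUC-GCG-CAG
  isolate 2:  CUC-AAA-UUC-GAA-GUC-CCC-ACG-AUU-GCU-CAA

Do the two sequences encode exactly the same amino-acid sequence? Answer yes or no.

yes

Codon 1: CUA Leu / CUC Leu — synonymous.
Codon 2: AAA Lys / AAA Lys — identical.
Codon 3: UUU Phe / UUC Phe — synonymous.
Codon 4: GAG Glu / GAA Glu — synonymous.
Codon 5: GUU Val / GUC Val — synonymous.
Codon 6: CCG Pro / CCC Pro — synonymous.
Codon 7: ACU Thr / ACG Thr — synonymous.
Codon 8: AUC Ile / AUU Ile — synonymous.
Codon 9: GCG Ala / GCU Ala — synonymous.
Codon 10: CAG Gln / CAA Gln — synonymous.
Nonsynonymous differences: 0 → same protein.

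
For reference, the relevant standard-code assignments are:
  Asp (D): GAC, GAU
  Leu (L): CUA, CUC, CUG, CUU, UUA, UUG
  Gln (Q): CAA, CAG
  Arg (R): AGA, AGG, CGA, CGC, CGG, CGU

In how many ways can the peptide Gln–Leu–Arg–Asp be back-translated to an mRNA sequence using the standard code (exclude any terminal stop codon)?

144

Gln: 2 codons.
Leu: 6 codons.
Arg: 6 codons.
Asp: 2 codons.
2 × 6 × 6 × 2 = 144.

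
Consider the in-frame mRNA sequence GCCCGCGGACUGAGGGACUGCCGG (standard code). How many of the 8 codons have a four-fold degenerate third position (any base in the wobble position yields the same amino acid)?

Codon 1 GCC (Ala): third position 4-fold.
Codon 2 CGC (Arg): third position 4-fold.
Codon 3 GGA (Gly): third position 4-fold.
Codon 4 CUG (Leu): third position 4-fold.
Codon 5 AGG (Arg): third position 2-fold.
Codon 6 GAC (Asp): third position 2-fold.
Codon 7 UGC (Cys): third position 2-fold.
Codon 8 CGG (Arg): third position 4-fold.
Four-fold degenerate third positions: 5.

5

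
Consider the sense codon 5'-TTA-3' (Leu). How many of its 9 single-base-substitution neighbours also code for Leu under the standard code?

Position 1: CTA → 1 synonymous.
Position 2: none → 0 synonymous.
Position 3: TTG → 1 synonymous.
Total: 1 + 0 + 1 = 2.

2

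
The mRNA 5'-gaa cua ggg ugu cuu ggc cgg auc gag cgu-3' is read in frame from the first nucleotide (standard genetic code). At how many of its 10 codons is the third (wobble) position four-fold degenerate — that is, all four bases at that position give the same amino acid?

Codon 1 GAA (Glu): third position 2-fold.
Codon 2 CUA (Leu): third position 4-fold.
Codon 3 GGG (Gly): third position 4-fold.
Codon 4 UGU (Cys): third position 2-fold.
Codon 5 CUU (Leu): third position 4-fold.
Codon 6 GGC (Gly): third position 4-fold.
Codon 7 CGG (Arg): third position 4-fold.
Codon 8 AUC (Ile): third position 3-fold.
Codon 9 GAG (Glu): third position 2-fold.
Codon 10 CGU (Arg): third position 4-fold.
Four-fold degenerate third positions: 6.

6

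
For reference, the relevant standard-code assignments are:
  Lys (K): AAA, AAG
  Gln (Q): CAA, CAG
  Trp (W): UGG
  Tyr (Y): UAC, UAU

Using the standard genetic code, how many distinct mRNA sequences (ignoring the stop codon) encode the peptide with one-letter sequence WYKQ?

8

Trp: 1 codon.
Tyr: 2 codons.
Lys: 2 codons.
Gln: 2 codons.
1 × 2 × 2 × 2 = 8.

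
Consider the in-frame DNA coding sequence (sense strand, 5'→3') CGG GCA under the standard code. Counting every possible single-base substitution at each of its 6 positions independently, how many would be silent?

7

Codon 1 (CGG, Arg): 4 synonymous substitutions.
Codon 2 (GCA, Ala): 3 synonymous substitutions.
Total: 4 + 3 = 7.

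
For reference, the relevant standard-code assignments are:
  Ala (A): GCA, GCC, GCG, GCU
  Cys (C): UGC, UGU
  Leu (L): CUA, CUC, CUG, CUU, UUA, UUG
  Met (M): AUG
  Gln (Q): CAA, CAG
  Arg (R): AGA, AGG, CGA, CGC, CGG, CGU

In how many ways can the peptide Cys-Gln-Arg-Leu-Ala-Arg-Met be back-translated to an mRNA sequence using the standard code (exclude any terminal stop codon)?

Cys: 2 codons.
Gln: 2 codons.
Arg: 6 codons.
Leu: 6 codons.
Ala: 4 codons.
Arg: 6 codons.
Met: 1 codon.
2 × 2 × 6 × 6 × 4 × 6 × 1 = 3456.

3456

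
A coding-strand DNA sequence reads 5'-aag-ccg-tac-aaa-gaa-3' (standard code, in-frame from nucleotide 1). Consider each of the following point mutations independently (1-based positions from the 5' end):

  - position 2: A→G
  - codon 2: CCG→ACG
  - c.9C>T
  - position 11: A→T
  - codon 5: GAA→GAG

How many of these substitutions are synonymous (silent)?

2

Codon 1: AAG (Lys) → AGG (Arg) — missense.
Codon 2: CCG (Pro) → ACG (Thr) — missense.
Codon 3: TAC (Tyr) → TAT (Tyr) — synonymous.
Codon 4: AAA (Lys) → ATA (Ile) — missense.
Codon 5: GAA (Glu) → GAG (Glu) — synonymous.
Synonymous: 2 of 5.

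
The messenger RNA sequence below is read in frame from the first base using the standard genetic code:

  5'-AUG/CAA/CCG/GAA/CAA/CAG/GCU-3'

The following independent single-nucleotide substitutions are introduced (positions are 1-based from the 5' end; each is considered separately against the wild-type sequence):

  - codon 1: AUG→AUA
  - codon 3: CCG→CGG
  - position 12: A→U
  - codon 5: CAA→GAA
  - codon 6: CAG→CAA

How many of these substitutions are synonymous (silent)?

1

Codon 1: AUG (Met) → AUA (Ile) — missense.
Codon 3: CCG (Pro) → CGG (Arg) — missense.
Codon 4: GAA (Glu) → GAU (Asp) — missense.
Codon 5: CAA (Gln) → GAA (Glu) — missense.
Codon 6: CAG (Gln) → CAA (Gln) — synonymous.
Synonymous: 1 of 5.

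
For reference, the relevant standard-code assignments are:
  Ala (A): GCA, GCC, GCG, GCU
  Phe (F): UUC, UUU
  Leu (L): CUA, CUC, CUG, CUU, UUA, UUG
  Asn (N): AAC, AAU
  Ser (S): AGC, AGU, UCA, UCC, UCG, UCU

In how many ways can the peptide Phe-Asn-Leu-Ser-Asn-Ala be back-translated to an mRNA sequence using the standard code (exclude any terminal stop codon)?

1152

Phe: 2 codons.
Asn: 2 codons.
Leu: 6 codons.
Ser: 6 codons.
Asn: 2 codons.
Ala: 4 codons.
2 × 2 × 6 × 6 × 2 × 4 = 1152.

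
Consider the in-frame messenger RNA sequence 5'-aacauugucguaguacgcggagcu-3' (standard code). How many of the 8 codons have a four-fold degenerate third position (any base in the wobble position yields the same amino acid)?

6

Codon 1 AAC (Asn): third position 2-fold.
Codon 2 AUU (Ile): third position 3-fold.
Codon 3 GUC (Val): third position 4-fold.
Codon 4 GUA (Val): third position 4-fold.
Codon 5 GUA (Val): third position 4-fold.
Codon 6 CGC (Arg): third position 4-fold.
Codon 7 GGA (Gly): third position 4-fold.
Codon 8 GCU (Ala): third position 4-fold.
Four-fold degenerate third positions: 6.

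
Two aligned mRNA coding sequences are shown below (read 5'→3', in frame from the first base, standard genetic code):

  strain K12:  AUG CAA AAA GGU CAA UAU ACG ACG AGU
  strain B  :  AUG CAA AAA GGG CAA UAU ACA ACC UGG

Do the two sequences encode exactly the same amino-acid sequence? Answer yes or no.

no

Codon 1: AUG Met / AUG Met — identical.
Codon 2: CAA Gln / CAA Gln — identical.
Codon 3: AAA Lys / AAA Lys — identical.
Codon 4: GGU Gly / GGG Gly — synonymous.
Codon 5: CAA Gln / CAA Gln — identical.
Codon 6: UAU Tyr / UAU Tyr — identical.
Codon 7: ACG Thr / ACA Thr — synonymous.
Codon 8: ACG Thr / ACC Thr — synonymous.
Codon 9: AGU Ser / UGG Trp — nonsynonymous.
Nonsynonymous differences: 1 → different protein.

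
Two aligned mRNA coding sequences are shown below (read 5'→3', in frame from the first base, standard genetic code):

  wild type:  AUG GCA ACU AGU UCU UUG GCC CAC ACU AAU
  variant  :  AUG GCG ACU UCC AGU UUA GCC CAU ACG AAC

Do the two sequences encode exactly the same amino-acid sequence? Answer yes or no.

yes

Codon 1: AUG Met / AUG Met — identical.
Codon 2: GCA Ala / GCG Ala — synonymous.
Codon 3: ACU Thr / ACU Thr — identical.
Codon 4: AGU Ser / UCC Ser — synonymous.
Codon 5: UCU Ser / AGU Ser — synonymous.
Codon 6: UUG Leu / UUA Leu — synonymous.
Codon 7: GCC Ala / GCC Ala — identical.
Codon 8: CAC His / CAU His — synonymous.
Codon 9: ACU Thr / ACG Thr — synonymous.
Codon 10: AAU Asn / AAC Asn — synonymous.
Nonsynonymous differences: 0 → same protein.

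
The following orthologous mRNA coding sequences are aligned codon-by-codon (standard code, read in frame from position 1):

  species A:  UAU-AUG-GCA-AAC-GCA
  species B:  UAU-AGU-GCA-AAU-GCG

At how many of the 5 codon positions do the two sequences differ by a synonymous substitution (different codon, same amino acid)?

2

Codon 1: UAU Tyr / UAU Tyr — identical.
Codon 2: AUG Met / AGU Ser — nonsynonymous.
Codon 3: GCA Ala / GCA Ala — identical.
Codon 4: AAC Asn / AAU Asn — synonymous.
Codon 5: GCA Ala / GCG Ala — synonymous.
Synonymous differences: 2.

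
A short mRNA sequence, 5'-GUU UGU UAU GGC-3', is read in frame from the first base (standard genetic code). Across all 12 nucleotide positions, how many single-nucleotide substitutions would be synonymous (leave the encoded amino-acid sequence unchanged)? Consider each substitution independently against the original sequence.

Codon 1 (GUU, Val): 3 synonymous substitutions.
Codon 2 (UGU, Cys): 1 synonymous substitution.
Codon 3 (UAU, Tyr): 1 synonymous substitution.
Codon 4 (GGC, Gly): 3 synonymous substitutions.
Total: 3 + 1 + 1 + 3 = 8.

8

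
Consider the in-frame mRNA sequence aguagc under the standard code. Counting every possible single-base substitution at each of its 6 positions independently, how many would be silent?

Codon 1 (AGU, Ser): 1 synonymous substitution.
Codon 2 (AGC, Ser): 1 synonymous substitution.
Total: 1 + 1 = 2.

2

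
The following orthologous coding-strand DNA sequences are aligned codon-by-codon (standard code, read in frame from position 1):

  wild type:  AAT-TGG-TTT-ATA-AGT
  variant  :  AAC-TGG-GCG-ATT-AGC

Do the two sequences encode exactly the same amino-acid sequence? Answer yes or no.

Codon 1: AAT Asn / AAC Asn — synonymous.
Codon 2: TGG Trp / TGG Trp — identical.
Codon 3: TTT Phe / GCG Ala — nonsynonymous.
Codon 4: ATA Ile / ATT Ile — synonymous.
Codon 5: AGT Ser / AGC Ser — synonymous.
Nonsynonymous differences: 1 → different protein.

no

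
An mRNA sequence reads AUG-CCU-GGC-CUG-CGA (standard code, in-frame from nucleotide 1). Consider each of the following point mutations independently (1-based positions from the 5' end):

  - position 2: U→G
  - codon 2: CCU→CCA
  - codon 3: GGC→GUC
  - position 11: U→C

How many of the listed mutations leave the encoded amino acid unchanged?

1

Codon 1: AUG (Met) → AGG (Arg) — missense.
Codon 2: CCU (Pro) → CCA (Pro) — synonymous.
Codon 3: GGC (Gly) → GUC (Val) — missense.
Codon 4: CUG (Leu) → CCG (Pro) — missense.
Synonymous: 1 of 4.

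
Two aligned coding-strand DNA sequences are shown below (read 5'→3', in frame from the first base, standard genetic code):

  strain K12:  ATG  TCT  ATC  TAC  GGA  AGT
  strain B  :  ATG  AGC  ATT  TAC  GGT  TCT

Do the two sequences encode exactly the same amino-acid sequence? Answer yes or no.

yes

Codon 1: ATG Met / ATG Met — identical.
Codon 2: TCT Ser / AGC Ser — synonymous.
Codon 3: ATC Ile / ATT Ile — synonymous.
Codon 4: TAC Tyr / TAC Tyr — identical.
Codon 5: GGA Gly / GGT Gly — synonymous.
Codon 6: AGT Ser / TCT Ser — synonymous.
Nonsynonymous differences: 0 → same protein.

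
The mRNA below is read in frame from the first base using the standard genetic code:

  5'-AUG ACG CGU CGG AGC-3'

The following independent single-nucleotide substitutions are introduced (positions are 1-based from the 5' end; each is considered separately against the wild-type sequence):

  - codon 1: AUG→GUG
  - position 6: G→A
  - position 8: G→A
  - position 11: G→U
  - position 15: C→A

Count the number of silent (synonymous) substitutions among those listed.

1

Codon 1: AUG (Met) → GUG (Val) — missense.
Codon 2: ACG (Thr) → ACA (Thr) — synonymous.
Codon 3: CGU (Arg) → CAU (His) — missense.
Codon 4: CGG (Arg) → CUG (Leu) — missense.
Codon 5: AGC (Ser) → AGA (Arg) — missense.
Synonymous: 1 of 5.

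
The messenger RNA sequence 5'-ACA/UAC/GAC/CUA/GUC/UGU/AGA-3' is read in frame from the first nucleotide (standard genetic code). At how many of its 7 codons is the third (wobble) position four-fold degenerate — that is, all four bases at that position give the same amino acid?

Codon 1 ACA (Thr): third position 4-fold.
Codon 2 UAC (Tyr): third position 2-fold.
Codon 3 GAC (Asp): third position 2-fold.
Codon 4 CUA (Leu): third position 4-fold.
Codon 5 GUC (Val): third position 4-fold.
Codon 6 UGU (Cys): third position 2-fold.
Codon 7 AGA (Arg): third position 2-fold.
Four-fold degenerate third positions: 3.

3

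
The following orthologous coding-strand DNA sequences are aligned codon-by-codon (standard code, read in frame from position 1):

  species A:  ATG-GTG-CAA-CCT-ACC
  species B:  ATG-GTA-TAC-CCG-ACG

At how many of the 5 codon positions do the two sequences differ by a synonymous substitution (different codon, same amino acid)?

3

Codon 1: ATG Met / ATG Met — identical.
Codon 2: GTG Val / GTA Val — synonymous.
Codon 3: CAA Gln / TAC Tyr — nonsynonymous.
Codon 4: CCT Pro / CCG Pro — synonymous.
Codon 5: ACC Thr / ACG Thr — synonymous.
Synonymous differences: 3.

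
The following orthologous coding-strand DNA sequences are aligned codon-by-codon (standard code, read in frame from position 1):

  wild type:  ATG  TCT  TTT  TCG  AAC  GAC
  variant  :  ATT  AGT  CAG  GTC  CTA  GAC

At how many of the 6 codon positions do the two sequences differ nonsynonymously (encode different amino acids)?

4

Codon 1: ATG Met / ATT Ile — nonsynonymous.
Codon 2: TCT Ser / AGT Ser — synonymous.
Codon 3: TTT Phe / CAG Gln — nonsynonymous.
Codon 4: TCG Ser / GTC Val — nonsynonymous.
Codon 5: AAC Asn / CTA Leu — nonsynonymous.
Codon 6: GAC Asp / GAC Asp — identical.
Nonsynonymous differences: 4.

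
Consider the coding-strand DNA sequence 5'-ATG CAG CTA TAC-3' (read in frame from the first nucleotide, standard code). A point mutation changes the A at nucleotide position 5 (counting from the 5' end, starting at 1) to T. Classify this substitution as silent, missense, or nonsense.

missense

Position 5 falls in codon 2: CAG → Gln.
After the substitution the codon is CTG → Leu.
Gln ≠ Leu, so this is a missense mutation.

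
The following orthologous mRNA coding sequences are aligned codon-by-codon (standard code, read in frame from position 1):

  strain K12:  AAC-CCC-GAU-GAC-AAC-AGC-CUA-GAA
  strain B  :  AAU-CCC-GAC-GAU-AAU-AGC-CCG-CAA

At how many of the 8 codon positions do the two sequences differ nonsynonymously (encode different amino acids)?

2

Codon 1: AAC Asn / AAU Asn — synonymous.
Codon 2: CCC Pro / CCC Pro — identical.
Codon 3: GAU Asp / GAC Asp — synonymous.
Codon 4: GAC Asp / GAU Asp — synonymous.
Codon 5: AAC Asn / AAU Asn — synonymous.
Codon 6: AGC Ser / AGC Ser — identical.
Codon 7: CUA Leu / CCG Pro — nonsynonymous.
Codon 8: GAA Glu / CAA Gln — nonsynonymous.
Nonsynonymous differences: 2.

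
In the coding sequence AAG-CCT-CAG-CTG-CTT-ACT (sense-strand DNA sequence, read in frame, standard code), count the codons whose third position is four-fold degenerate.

Codon 1 AAG (Lys): third position 2-fold.
Codon 2 CCT (Pro): third position 4-fold.
Codon 3 CAG (Gln): third position 2-fold.
Codon 4 CTG (Leu): third position 4-fold.
Codon 5 CTT (Leu): third position 4-fold.
Codon 6 ACT (Thr): third position 4-fold.
Four-fold degenerate third positions: 4.

4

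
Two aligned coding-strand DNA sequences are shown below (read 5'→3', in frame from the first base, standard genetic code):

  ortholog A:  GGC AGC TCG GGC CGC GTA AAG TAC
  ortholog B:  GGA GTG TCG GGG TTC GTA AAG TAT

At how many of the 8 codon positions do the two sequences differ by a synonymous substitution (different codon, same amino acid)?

3

Codon 1: GGC Gly / GGA Gly — synonymous.
Codon 2: AGC Ser / GTG Val — nonsynonymous.
Codon 3: TCG Ser / TCG Ser — identical.
Codon 4: GGC Gly / GGG Gly — synonymous.
Codon 5: CGC Arg / TTC Phe — nonsynonymous.
Codon 6: GTA Val / GTA Val — identical.
Codon 7: AAG Lys / AAG Lys — identical.
Codon 8: TAC Tyr / TAT Tyr — synonymous.
Synonymous differences: 3.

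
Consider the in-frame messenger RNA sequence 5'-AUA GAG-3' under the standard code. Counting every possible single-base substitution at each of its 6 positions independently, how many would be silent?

Codon 1 (AUA, Ile): 2 synonymous substitutions.
Codon 2 (GAG, Glu): 1 synonymous substitution.
Total: 2 + 1 = 3.

3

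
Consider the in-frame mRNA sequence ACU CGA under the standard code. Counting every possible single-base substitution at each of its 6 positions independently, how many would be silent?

7

Codon 1 (ACU, Thr): 3 synonymous substitutions.
Codon 2 (CGA, Arg): 4 synonymous substitutions.
Total: 3 + 4 = 7.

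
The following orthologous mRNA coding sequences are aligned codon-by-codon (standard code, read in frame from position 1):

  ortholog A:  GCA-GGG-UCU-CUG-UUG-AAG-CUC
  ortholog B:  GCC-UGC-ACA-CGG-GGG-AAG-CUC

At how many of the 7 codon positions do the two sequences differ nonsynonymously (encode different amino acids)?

Codon 1: GCA Ala / GCC Ala — synonymous.
Codon 2: GGG Gly / UGC Cys — nonsynonymous.
Codon 3: UCU Ser / ACA Thr — nonsynonymous.
Codon 4: CUG Leu / CGG Arg — nonsynonymous.
Codon 5: UUG Leu / GGG Gly — nonsynonymous.
Codon 6: AAG Lys / AAG Lys — identical.
Codon 7: CUC Leu / CUC Leu — identical.
Nonsynonymous differences: 4.

4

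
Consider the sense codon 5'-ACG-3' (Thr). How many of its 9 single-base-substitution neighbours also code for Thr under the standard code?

Position 1: none → 0 synonymous.
Position 2: none → 0 synonymous.
Position 3: ACT, ACC, ACA → 3 synonymous.
Total: 0 + 0 + 3 = 3.

3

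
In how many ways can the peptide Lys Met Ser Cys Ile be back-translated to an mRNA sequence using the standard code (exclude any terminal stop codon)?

72

Lys: 2 codons.
Met: 1 codon.
Ser: 6 codons.
Cys: 2 codons.
Ile: 3 codons.
2 × 1 × 6 × 2 × 3 = 72.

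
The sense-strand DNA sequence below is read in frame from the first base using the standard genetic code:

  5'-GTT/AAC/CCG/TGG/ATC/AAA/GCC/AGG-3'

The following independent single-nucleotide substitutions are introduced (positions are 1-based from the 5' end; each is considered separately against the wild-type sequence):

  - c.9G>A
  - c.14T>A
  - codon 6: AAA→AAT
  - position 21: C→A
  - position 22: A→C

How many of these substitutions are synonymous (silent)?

Codon 3: CCG (Pro) → CCA (Pro) — synonymous.
Codon 5: ATC (Ile) → AAC (Asn) — missense.
Codon 6: AAA (Lys) → AAT (Asn) — missense.
Codon 7: GCC (Ala) → GCA (Ala) — synonymous.
Codon 8: AGG (Arg) → CGG (Arg) — synonymous.
Synonymous: 3 of 5.

3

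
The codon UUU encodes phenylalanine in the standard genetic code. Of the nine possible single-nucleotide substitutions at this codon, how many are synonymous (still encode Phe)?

Position 1: none → 0 synonymous.
Position 2: none → 0 synonymous.
Position 3: UUC → 1 synonymous.
Total: 0 + 0 + 1 = 1.

1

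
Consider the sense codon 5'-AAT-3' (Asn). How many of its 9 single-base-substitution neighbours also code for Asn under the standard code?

Position 1: none → 0 synonymous.
Position 2: none → 0 synonymous.
Position 3: AAC → 1 synonymous.
Total: 0 + 0 + 1 = 1.

1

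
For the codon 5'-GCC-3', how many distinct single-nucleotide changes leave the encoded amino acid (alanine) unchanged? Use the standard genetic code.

3

Position 1: none → 0 synonymous.
Position 2: none → 0 synonymous.
Position 3: GCT, GCA, GCG → 3 synonymous.
Total: 0 + 0 + 3 = 3.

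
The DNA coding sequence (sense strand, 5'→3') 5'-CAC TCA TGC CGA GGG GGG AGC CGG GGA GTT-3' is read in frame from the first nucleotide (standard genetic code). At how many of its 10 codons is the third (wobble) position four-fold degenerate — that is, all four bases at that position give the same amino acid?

Codon 1 CAC (His): third position 2-fold.
Codon 2 TCA (Ser): third position 4-fold.
Codon 3 TGC (Cys): third position 2-fold.
Codon 4 CGA (Arg): third position 4-fold.
Codon 5 GGG (Gly): third position 4-fold.
Codon 6 GGG (Gly): third position 4-fold.
Codon 7 AGC (Ser): third position 2-fold.
Codon 8 CGG (Arg): third position 4-fold.
Codon 9 GGA (Gly): third position 4-fold.
Codon 10 GTT (Val): third position 4-fold.
Four-fold degenerate third positions: 7.

7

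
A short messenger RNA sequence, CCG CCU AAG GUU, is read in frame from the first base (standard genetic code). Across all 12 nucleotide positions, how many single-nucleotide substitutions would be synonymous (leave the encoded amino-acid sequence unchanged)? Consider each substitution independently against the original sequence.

Codon 1 (CCG, Pro): 3 synonymous substitutions.
Codon 2 (CCU, Pro): 3 synonymous substitutions.
Codon 3 (AAG, Lys): 1 synonymous substitution.
Codon 4 (GUU, Val): 3 synonymous substitutions.
Total: 3 + 3 + 1 + 3 = 10.

10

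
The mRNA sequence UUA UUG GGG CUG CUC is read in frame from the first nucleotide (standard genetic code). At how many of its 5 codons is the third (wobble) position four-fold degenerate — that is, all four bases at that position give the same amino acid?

3

Codon 1 UUA (Leu): third position 2-fold.
Codon 2 UUG (Leu): third position 2-fold.
Codon 3 GGG (Gly): third position 4-fold.
Codon 4 CUG (Leu): third position 4-fold.
Codon 5 CUC (Leu): third position 4-fold.
Four-fold degenerate third positions: 3.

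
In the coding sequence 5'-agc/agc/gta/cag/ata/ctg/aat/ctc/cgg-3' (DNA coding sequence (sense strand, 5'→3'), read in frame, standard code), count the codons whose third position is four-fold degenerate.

Codon 1 AGC (Ser): third position 2-fold.
Codon 2 AGC (Ser): third position 2-fold.
Codon 3 GTA (Val): third position 4-fold.
Codon 4 CAG (Gln): third position 2-fold.
Codon 5 ATA (Ile): third position 3-fold.
Codon 6 CTG (Leu): third position 4-fold.
Codon 7 AAT (Asn): third position 2-fold.
Codon 8 CTC (Leu): third position 4-fold.
Codon 9 CGG (Arg): third position 4-fold.
Four-fold degenerate third positions: 4.

4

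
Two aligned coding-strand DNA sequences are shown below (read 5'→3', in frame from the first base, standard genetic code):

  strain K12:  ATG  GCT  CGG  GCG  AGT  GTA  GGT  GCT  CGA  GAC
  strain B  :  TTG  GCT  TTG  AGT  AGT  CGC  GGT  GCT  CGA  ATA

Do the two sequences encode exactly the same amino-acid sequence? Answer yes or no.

Codon 1: ATG Met / TTG Leu — nonsynonymous.
Codon 2: GCT Ala / GCT Ala — identical.
Codon 3: CGG Arg / TTG Leu — nonsynonymous.
Codon 4: GCG Ala / AGT Ser — nonsynonymous.
Codon 5: AGT Ser / AGT Ser — identical.
Codon 6: GTA Val / CGC Arg — nonsynonymous.
Codon 7: GGT Gly / GGT Gly — identical.
Codon 8: GCT Ala / GCT Ala — identical.
Codon 9: CGA Arg / CGA Arg — identical.
Codon 10: GAC Asp / ATA Ile — nonsynonymous.
Nonsynonymous differences: 5 → different protein.

no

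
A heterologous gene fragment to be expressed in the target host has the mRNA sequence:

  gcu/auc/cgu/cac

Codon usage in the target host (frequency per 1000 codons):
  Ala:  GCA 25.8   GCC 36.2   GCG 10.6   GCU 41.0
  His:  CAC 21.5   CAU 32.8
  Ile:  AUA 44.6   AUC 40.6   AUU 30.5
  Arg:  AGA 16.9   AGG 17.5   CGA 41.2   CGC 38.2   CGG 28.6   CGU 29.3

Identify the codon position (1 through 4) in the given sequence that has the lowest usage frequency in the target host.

Codon 1 GCU (Ala): 41.0 per 1000.
Codon 2 AUC (Ile): 40.6 per 1000.
Codon 3 CGU (Arg): 29.3 per 1000.
Codon 4 CAC (His): 21.5 per 1000.
Lowest frequency is 21.5 at codon 4.

4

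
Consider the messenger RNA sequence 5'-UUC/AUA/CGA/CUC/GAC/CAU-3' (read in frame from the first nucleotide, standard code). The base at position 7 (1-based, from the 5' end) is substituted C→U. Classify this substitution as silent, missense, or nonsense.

Position 7 falls in codon 3: CGA → Arg.
After the substitution the codon is UGA → Stop.
The new codon is a stop codon, so this is a nonsense mutation.

nonsense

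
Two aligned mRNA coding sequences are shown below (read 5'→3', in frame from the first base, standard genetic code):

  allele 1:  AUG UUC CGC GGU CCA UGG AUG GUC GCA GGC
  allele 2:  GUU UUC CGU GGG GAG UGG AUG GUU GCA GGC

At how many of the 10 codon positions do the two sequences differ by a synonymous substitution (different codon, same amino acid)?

Codon 1: AUG Met / GUU Val — nonsynonymous.
Codon 2: UUC Phe / UUC Phe — identical.
Codon 3: CGC Arg / CGU Arg — synonymous.
Codon 4: GGU Gly / GGG Gly — synonymous.
Codon 5: CCA Pro / GAG Glu — nonsynonymous.
Codon 6: UGG Trp / UGG Trp — identical.
Codon 7: AUG Met / AUG Met — identical.
Codon 8: GUC Val / GUU Val — synonymous.
Codon 9: GCA Ala / GCA Ala — identical.
Codon 10: GGC Gly / GGC Gly — identical.
Synonymous differences: 3.

3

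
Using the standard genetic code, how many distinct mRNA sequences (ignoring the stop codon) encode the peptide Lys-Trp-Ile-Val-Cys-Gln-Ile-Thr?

1152

Lys: 2 codons.
Trp: 1 codon.
Ile: 3 codons.
Val: 4 codons.
Cys: 2 codons.
Gln: 2 codons.
Ile: 3 codons.
Thr: 4 codons.
2 × 1 × 3 × 4 × 2 × 2 × 3 × 4 = 1152.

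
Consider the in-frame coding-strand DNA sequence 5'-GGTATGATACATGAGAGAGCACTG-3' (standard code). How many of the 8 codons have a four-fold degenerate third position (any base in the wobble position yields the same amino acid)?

Codon 1 GGT (Gly): third position 4-fold.
Codon 2 ATG (Met): third position 1-fold.
Codon 3 ATA (Ile): third position 3-fold.
Codon 4 CAT (His): third position 2-fold.
Codon 5 GAG (Glu): third position 2-fold.
Codon 6 AGA (Arg): third position 2-fold.
Codon 7 GCA (Ala): third position 4-fold.
Codon 8 CTG (Leu): third position 4-fold.
Four-fold degenerate third positions: 3.

3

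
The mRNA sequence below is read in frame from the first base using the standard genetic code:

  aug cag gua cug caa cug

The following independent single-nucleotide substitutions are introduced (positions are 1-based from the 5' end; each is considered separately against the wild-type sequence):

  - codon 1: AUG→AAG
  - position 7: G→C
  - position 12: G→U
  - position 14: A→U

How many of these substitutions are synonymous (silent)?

1

Codon 1: AUG (Met) → AAG (Lys) — missense.
Codon 3: GUA (Val) → CUA (Leu) — missense.
Codon 4: CUG (Leu) → CUU (Leu) — synonymous.
Codon 5: CAA (Gln) → CUA (Leu) — missense.
Synonymous: 1 of 4.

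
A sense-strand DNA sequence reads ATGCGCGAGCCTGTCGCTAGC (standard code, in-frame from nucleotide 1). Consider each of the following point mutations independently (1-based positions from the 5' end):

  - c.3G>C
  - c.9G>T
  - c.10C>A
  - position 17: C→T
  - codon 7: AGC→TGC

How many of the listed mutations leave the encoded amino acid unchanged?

0

Codon 1: ATG (Met) → ATC (Ile) — missense.
Codon 3: GAG (Glu) → GAT (Asp) — missense.
Codon 4: CCT (Pro) → ACT (Thr) — missense.
Codon 6: GCT (Ala) → GTT (Val) — missense.
Codon 7: AGC (Ser) → TGC (Cys) — missense.
Synonymous: 0 of 5.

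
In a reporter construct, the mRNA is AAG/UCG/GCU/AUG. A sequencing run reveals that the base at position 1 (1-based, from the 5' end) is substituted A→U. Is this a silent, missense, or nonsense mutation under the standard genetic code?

Position 1 falls in codon 1: AAG → Lys.
After the substitution the codon is UAG → Stop.
The new codon is a stop codon, so this is a nonsense mutation.

nonsense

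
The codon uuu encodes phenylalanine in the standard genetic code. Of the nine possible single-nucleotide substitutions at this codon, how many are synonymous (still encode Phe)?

1

Position 1: none → 0 synonymous.
Position 2: none → 0 synonymous.
Position 3: UUC → 1 synonymous.
Total: 0 + 0 + 1 = 1.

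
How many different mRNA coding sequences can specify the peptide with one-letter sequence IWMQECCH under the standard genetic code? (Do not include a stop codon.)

96

Ile: 3 codons.
Trp: 1 codon.
Met: 1 codon.
Gln: 2 codons.
Glu: 2 codons.
Cys: 2 codons.
Cys: 2 codons.
His: 2 codons.
3 × 1 × 1 × 2 × 2 × 2 × 2 × 2 = 96.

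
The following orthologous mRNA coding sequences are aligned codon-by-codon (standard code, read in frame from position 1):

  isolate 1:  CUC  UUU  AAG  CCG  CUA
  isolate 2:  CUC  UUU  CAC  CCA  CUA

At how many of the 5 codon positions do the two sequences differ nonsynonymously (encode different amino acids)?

Codon 1: CUC Leu / CUC Leu — identical.
Codon 2: UUU Phe / UUU Phe — identical.
Codon 3: AAG Lys / CAC His — nonsynonymous.
Codon 4: CCG Pro / CCA Pro — synonymous.
Codon 5: CUA Leu / CUA Leu — identical.
Nonsynonymous differences: 1.

1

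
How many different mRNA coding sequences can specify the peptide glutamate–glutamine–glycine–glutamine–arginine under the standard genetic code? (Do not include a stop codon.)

Glu: 2 codons.
Gln: 2 codons.
Gly: 4 codons.
Gln: 2 codons.
Arg: 6 codons.
2 × 2 × 4 × 2 × 6 = 192.

192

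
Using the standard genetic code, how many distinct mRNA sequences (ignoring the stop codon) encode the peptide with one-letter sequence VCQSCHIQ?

2304

Val: 4 codons.
Cys: 2 codons.
Gln: 2 codons.
Ser: 6 codons.
Cys: 2 codons.
His: 2 codons.
Ile: 3 codons.
Gln: 2 codons.
4 × 2 × 2 × 6 × 2 × 2 × 3 × 2 = 2304.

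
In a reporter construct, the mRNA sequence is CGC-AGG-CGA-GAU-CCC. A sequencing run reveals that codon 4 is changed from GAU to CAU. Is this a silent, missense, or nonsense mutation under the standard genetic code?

missense

Position 10 falls in codon 4: GAU → Asp.
After the substitution the codon is CAU → His.
Asp ≠ His, so this is a missense mutation.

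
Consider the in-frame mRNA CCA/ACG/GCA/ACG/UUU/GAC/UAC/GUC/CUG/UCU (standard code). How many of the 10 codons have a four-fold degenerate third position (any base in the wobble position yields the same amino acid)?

7

Codon 1 CCA (Pro): third position 4-fold.
Codon 2 ACG (Thr): third position 4-fold.
Codon 3 GCA (Ala): third position 4-fold.
Codon 4 ACG (Thr): third position 4-fold.
Codon 5 UUU (Phe): third position 2-fold.
Codon 6 GAC (Asp): third position 2-fold.
Codon 7 UAC (Tyr): third position 2-fold.
Codon 8 GUC (Val): third position 4-fold.
Codon 9 CUG (Leu): third position 4-fold.
Codon 10 UCU (Ser): third position 4-fold.
Four-fold degenerate third positions: 7.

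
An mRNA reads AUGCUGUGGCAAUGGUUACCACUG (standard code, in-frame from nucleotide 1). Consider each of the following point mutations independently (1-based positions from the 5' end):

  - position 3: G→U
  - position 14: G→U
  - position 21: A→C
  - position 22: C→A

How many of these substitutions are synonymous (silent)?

1

Codon 1: AUG (Met) → AUU (Ile) — missense.
Codon 5: UGG (Trp) → UUG (Leu) — missense.
Codon 7: CCA (Pro) → CCC (Pro) — synonymous.
Codon 8: CUG (Leu) → AUG (Met) — missense.
Synonymous: 1 of 4.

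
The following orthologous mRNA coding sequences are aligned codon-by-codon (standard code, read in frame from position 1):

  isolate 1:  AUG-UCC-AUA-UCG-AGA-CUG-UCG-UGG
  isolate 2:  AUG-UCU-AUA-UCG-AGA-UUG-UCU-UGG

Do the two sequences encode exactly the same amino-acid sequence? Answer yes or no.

yes

Codon 1: AUG Met / AUG Met — identical.
Codon 2: UCC Ser / UCU Ser — synonymous.
Codon 3: AUA Ile / AUA Ile — identical.
Codon 4: UCG Ser / UCG Ser — identical.
Codon 5: AGA Arg / AGA Arg — identical.
Codon 6: CUG Leu / UUG Leu — synonymous.
Codon 7: UCG Ser / UCU Ser — synonymous.
Codon 8: UGG Trp / UGG Trp — identical.
Nonsynonymous differences: 0 → same protein.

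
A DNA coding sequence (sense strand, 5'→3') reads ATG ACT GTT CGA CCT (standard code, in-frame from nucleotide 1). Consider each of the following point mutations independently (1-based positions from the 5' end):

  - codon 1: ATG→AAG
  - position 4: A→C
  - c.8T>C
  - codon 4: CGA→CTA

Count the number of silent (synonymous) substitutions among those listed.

0

Codon 1: ATG (Met) → AAG (Lys) — missense.
Codon 2: ACT (Thr) → CCT (Pro) — missense.
Codon 3: GTT (Val) → GCT (Ala) — missense.
Codon 4: CGA (Arg) → CTA (Leu) — missense.
Synonymous: 0 of 4.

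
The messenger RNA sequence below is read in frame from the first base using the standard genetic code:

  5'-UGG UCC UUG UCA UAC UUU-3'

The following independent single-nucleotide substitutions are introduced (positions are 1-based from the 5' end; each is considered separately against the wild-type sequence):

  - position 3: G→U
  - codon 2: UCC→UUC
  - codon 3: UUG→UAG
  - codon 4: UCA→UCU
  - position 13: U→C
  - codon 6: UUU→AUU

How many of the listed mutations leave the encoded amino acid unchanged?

1

Codon 1: UGG (Trp) → UGU (Cys) — missense.
Codon 2: UCC (Ser) → UUC (Phe) — missense.
Codon 3: UUG (Leu) → UAG (Stop) — nonsense.
Codon 4: UCA (Ser) → UCU (Ser) — synonymous.
Codon 5: UAC (Tyr) → CAC (His) — missense.
Codon 6: UUU (Phe) → AUU (Ile) — missense.
Synonymous: 1 of 6.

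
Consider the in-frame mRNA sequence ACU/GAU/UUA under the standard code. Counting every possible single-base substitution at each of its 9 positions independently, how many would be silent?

Codon 1 (ACU, Thr): 3 synonymous substitutions.
Codon 2 (GAU, Asp): 1 synonymous substitution.
Codon 3 (UUA, Leu): 2 synonymous substitutions.
Total: 3 + 1 + 2 = 6.

6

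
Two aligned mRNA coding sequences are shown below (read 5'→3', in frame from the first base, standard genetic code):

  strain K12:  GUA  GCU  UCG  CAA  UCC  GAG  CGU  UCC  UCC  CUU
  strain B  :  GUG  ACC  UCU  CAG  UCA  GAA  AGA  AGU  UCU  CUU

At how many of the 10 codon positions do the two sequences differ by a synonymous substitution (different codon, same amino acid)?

8

Codon 1: GUA Val / GUG Val — synonymous.
Codon 2: GCU Ala / ACC Thr — nonsynonymous.
Codon 3: UCG Ser / UCU Ser — synonymous.
Codon 4: CAA Gln / CAG Gln — synonymous.
Codon 5: UCC Ser / UCA Ser — synonymous.
Codon 6: GAG Glu / GAA Glu — synonymous.
Codon 7: CGU Arg / AGA Arg — synonymous.
Codon 8: UCC Ser / AGU Ser — synonymous.
Codon 9: UCC Ser / UCU Ser — synonymous.
Codon 10: CUU Leu / CUU Leu — identical.
Synonymous differences: 8.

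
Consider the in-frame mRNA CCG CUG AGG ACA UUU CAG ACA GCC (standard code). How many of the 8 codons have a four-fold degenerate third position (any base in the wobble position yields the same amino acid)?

5

Codon 1 CCG (Pro): third position 4-fold.
Codon 2 CUG (Leu): third position 4-fold.
Codon 3 AGG (Arg): third position 2-fold.
Codon 4 ACA (Thr): third position 4-fold.
Codon 5 UUU (Phe): third position 2-fold.
Codon 6 CAG (Gln): third position 2-fold.
Codon 7 ACA (Thr): third position 4-fold.
Codon 8 GCC (Ala): third position 4-fold.
Four-fold degenerate third positions: 5.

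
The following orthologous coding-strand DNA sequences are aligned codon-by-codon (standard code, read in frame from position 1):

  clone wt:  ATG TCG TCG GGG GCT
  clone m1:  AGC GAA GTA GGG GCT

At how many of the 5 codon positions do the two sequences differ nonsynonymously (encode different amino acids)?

Codon 1: ATG Met / AGC Ser — nonsynonymous.
Codon 2: TCG Ser / GAA Glu — nonsynonymous.
Codon 3: TCG Ser / GTA Val — nonsynonymous.
Codon 4: GGG Gly / GGG Gly — identical.
Codon 5: GCT Ala / GCT Ala — identical.
Nonsynonymous differences: 3.

3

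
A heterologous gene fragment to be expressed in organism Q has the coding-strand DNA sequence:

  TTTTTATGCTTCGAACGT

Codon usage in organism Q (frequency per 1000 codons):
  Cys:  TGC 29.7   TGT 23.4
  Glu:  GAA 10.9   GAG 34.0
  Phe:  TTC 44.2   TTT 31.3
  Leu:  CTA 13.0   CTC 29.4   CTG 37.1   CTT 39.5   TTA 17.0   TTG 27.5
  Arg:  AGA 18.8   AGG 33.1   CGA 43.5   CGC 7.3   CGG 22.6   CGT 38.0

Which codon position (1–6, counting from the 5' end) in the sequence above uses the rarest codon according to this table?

5

Codon 1 TTT (Phe): 31.3 per 1000.
Codon 2 TTA (Leu): 17.0 per 1000.
Codon 3 TGC (Cys): 29.7 per 1000.
Codon 4 TTC (Phe): 44.2 per 1000.
Codon 5 GAA (Glu): 10.9 per 1000.
Codon 6 CGT (Arg): 38.0 per 1000.
Lowest frequency is 10.9 at codon 5.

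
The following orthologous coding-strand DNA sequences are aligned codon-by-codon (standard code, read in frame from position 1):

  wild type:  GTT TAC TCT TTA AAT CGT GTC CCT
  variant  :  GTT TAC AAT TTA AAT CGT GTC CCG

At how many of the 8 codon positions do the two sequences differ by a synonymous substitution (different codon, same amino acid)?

1

Codon 1: GTT Val / GTT Val — identical.
Codon 2: TAC Tyr / TAC Tyr — identical.
Codon 3: TCT Ser / AAT Asn — nonsynonymous.
Codon 4: TTA Leu / TTA Leu — identical.
Codon 5: AAT Asn / AAT Asn — identical.
Codon 6: CGT Arg / CGT Arg — identical.
Codon 7: GTC Val / GTC Val — identical.
Codon 8: CCT Pro / CCG Pro — synonymous.
Synonymous differences: 1.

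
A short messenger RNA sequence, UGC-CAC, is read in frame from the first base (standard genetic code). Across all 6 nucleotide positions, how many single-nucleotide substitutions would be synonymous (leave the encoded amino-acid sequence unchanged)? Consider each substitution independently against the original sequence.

Codon 1 (UGC, Cys): 1 synonymous substitution.
Codon 2 (CAC, His): 1 synonymous substitution.
Total: 1 + 1 = 2.

2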